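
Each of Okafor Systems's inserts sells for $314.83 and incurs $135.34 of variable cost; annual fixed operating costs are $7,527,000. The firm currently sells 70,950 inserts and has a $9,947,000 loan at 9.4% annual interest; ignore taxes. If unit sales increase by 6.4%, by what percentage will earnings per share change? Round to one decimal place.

Contribution at this volume is 70,950 × $179.49 = $12,734,815.50.
Operating income = contribution − fixed costs = $12,734,815.50 − $7,527,000 = $5,207,815.50.
After interest of $935,018.00, pre-tax earnings = $4,272,797.50.
Degree of combined leverage = contribution ÷ (EBIT − I) = $12,734,815.50 ÷ $4,272,797.50 = 2.9804.
%ΔEPS = DCL × %ΔSales = 2.9804 × +6.4% = +19.1%.

+19.1%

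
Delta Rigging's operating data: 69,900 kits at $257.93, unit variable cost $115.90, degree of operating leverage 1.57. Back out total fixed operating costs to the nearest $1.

$3,604,396

At 69,900 units, contribution = 69,900 × $142.03 = $9,927,897.00.
DOL = contribution / EBIT, so EBIT = $9,927,897.00 / 1.57 = $6,323,501.27.
And FC = contribution − EBIT = $9,927,897.00 − $6,323,501.27 = $3,604,396.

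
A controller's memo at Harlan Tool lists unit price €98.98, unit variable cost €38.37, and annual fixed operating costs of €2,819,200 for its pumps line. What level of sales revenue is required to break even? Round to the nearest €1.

€4,603,934

CM per unit = €98.98 − €38.37 = €60.61; CM ratio = €60.61 / €98.98 = 0.6123.
Break-even revenue = fixed costs × price ÷ CM = €2,819,200 × €98.98 ÷ €60.61 = €4,603,934.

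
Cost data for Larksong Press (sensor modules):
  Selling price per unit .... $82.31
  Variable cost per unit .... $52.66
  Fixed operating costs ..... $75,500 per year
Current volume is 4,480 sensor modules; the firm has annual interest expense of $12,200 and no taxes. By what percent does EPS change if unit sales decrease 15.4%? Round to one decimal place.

Total contribution margin = 4,480 × $29.65 = $132,832.00.
EBIT = $132,832.00 − $75,500 = $57,332.00.
After interest of $12,200.00, pre-tax earnings = $45,132.00.
DCL = total CM / (EBIT − I) = $132,832.00 / $45,132.00 = 2.9432.
EPS therefore changes by 2.9432 × (-15.4%) = -45.3%.

-45.3%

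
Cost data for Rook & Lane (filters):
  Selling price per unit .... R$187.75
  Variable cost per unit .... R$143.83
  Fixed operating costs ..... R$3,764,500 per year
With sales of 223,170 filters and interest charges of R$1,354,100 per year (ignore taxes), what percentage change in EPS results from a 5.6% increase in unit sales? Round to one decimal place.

+11.7%

Total contribution margin = 223,170 × R$43.92 = R$9,801,626.40.
Subtracting fixed costs: EBIT = R$9,801,626.40 − R$3,764,500 = R$6,037,126.40.
Interest = R$1,354,100.00, so EBIT − I = R$4,683,026.40.
DCL = total CM / (EBIT − I) = R$9,801,626.40 / R$4,683,026.40 = 2.0930.
EPS therefore changes by 2.0930 × (+5.6%) = +11.7%.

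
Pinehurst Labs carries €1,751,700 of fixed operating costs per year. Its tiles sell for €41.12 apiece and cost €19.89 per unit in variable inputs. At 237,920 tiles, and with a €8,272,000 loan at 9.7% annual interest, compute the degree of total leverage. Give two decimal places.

At 237,920 units, contribution = 237,920 × €21.23 = €5,051,041.60.
Operating income = contribution − fixed costs = €5,051,041.60 − €1,751,700 = €3,299,341.60. Interest = €802,384.00, so EBIT − I = €2,496,957.60.
DCL = contribution ÷ (EBIT − I) = €5,051,041.60 ÷ €2,496,957.60 = 2.0229.

2.02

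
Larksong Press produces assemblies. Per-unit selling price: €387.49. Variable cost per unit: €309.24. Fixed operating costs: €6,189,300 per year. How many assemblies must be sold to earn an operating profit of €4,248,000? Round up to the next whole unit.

133,385 assemblies

Contribution margin per unit = €387.49 − €309.24 = €78.25.
Units = (FC + target) / CM = (€6,189,300 + €4,248,000) / €78.25 = 133,384.03, so 133,385 assemblies.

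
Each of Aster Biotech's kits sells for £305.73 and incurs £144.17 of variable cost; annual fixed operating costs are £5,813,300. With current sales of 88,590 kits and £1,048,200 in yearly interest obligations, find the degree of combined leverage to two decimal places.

1.92

Contribution at this volume is 88,590 × £161.56 = £14,312,600.40.
Subtracting fixed costs: EBIT = £14,312,600.40 − £5,813,300 = £8,499,300.40. Interest = £1,048,200.00, so EBIT − I = £7,451,100.40.
Degree of total leverage = total CM / (EBIT − interest) = £14,312,600.40 / £7,451,100.40 = 1.9209.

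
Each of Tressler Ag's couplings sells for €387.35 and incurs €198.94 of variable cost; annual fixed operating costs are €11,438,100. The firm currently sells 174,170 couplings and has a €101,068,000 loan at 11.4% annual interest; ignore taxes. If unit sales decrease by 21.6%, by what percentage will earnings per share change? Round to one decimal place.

At 174,170 units, contribution = 174,170 × €188.41 = €32,815,369.70.
Subtracting fixed costs: EBIT = €32,815,369.70 − €11,438,100 = €21,377,269.70.
After interest of €11,521,752.00, pre-tax earnings = €9,855,517.70.
Degree of combined leverage = contribution ÷ (EBIT − I) = €32,815,369.70 ÷ €9,855,517.70 = 3.3296.
EPS therefore changes by 3.3296 × (-21.6%) = -71.9%.

-71.9%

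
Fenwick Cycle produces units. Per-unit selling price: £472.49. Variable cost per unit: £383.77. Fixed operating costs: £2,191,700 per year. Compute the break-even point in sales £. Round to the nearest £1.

CM per unit = £472.49 − £383.77 = £88.72; CM ratio = £88.72 / £472.49 = 0.1878.
Break-even revenue = fixed costs × price ÷ CM = £2,191,700 × £472.49 ÷ £88.72 = £11,672,186.

£11,672,186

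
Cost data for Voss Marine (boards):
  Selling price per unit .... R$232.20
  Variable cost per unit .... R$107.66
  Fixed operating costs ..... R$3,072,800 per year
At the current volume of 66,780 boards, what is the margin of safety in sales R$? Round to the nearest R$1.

Unit CM = price − variable cost = R$232.20 − R$107.66 = R$124.54. Break-even units = R$3,072,800 ÷ R$124.54 = 24,673.20; break-even revenue = 24,673.20 × R$232.20 = R$5,729,116.43.
Current sales = 66,780 × R$232.20 = R$15,506,316.00.
Margin of safety = R$15,506,316.00 − R$5,729,116.43 = R$9,777,200.

R$9,777,200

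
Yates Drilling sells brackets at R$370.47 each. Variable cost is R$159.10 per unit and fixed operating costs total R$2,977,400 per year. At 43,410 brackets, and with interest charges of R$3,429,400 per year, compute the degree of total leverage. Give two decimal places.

At 43,410 units, contribution = 43,410 × R$211.37 = R$9,175,571.70.
Subtracting fixed costs: EBIT = R$9,175,571.70 − R$2,977,400 = R$6,198,171.70. Interest = R$3,429,400.00, so EBIT − I = R$2,768,771.70.
Degree of total leverage = total CM / (EBIT − interest) = R$9,175,571.70 / R$2,768,771.70 = 3.3140.

3.31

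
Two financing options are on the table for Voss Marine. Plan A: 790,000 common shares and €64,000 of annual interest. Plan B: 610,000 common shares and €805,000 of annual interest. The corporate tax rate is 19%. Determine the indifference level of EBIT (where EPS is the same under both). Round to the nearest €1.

At indifference, (EBIT − 64,000)(1 − t)/790,000 = (EBIT − 805,000)(1 − t)/610,000.
Cancelling (1 − t) and cross-multiplying: 610,000·(EBIT − 64,000) = 790,000·(EBIT − 805,000).
EBIT × (790,000 − 610,000) = 805,000 × 790,000 − 64,000 × 610,000 = 596,910,000,000, so EBIT = 596,910,000,000 ÷ 180,000 = 3,316,166.67.

€3,316,167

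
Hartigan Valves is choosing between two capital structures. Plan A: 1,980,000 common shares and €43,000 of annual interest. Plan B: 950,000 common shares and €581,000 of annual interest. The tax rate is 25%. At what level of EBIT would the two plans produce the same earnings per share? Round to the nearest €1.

Set EPS_A = EPS_B: (EBIT − €43,000)(1 − 0.25) ÷ 1,980,000 = (EBIT − €581,000)(1 − 0.25) ÷ 950,000.
Cancelling (1 − t) and cross-multiplying: 950,000·(EBIT − 43,000) = 1,980,000·(EBIT − 581,000).
Solving, EBIT = (581,000·1,980,000 − 43,000·950,000) / (1,980,000 − 950,000) = 1,109,530,000,000 / 1,030,000 = 1,077,213.59.

€1,077,214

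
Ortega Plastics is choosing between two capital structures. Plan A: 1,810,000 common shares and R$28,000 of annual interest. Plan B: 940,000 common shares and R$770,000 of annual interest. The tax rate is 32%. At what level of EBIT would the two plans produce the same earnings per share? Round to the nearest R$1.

At indifference, (EBIT − 28,000)(1 − t)/1,810,000 = (EBIT − 770,000)(1 − t)/940,000.
The (1 − t) factor cancels: (EBIT − 28,000) × 940,000 = (EBIT − 770,000) × 1,810,000.
EBIT × (1,810,000 − 940,000) = 770,000 × 1,810,000 − 28,000 × 940,000 = 1,367,380,000,000, so EBIT = 1,367,380,000,000 ÷ 870,000 = 1,571,701.15.

R$1,571,701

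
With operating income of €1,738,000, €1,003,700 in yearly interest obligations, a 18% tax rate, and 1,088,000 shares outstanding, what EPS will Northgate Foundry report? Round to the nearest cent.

€0.55

Interest = €1,003,700.00, so EBT = €1,738,000 − €1,003,700.00 = €734,300.00.
After tax at 18%: net income = €734,300.00 × 0.82 = €602,126.00.
EPS = €602,126.00 ÷ 1,088,000 = €0.55.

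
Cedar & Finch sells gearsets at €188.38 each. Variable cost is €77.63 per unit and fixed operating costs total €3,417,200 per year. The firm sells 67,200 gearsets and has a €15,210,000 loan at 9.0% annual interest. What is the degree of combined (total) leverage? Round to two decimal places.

At 67,200 units, contribution = 67,200 × €110.75 = €7,442,400.00.
Subtracting fixed costs: EBIT = €7,442,400.00 − €3,417,200 = €4,025,200.00. Interest = €1,368,900.00.
DOL = €7,442,400.00 ÷ €4,025,200.00 = 1.8490; DFL = €4,025,200.00 ÷ €2,656,300.00 = 1.5153.
DCL = DOL × DFL = 1.8490 × 1.5153 = 2.8018.

2.80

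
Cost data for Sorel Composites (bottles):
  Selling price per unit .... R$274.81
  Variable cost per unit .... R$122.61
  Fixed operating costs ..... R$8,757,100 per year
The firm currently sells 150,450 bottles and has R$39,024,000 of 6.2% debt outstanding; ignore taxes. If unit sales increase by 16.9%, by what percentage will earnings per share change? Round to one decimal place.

At 150,450 units, contribution = 150,450 × R$152.20 = R$22,898,490.00.
Subtracting fixed costs: EBIT = R$22,898,490.00 − R$8,757,100 = R$14,141,390.00.
After interest of R$2,419,488.00, pre-tax earnings = R$11,721,902.00.
Degree of combined leverage = contribution ÷ (EBIT − I) = R$22,898,490.00 ÷ R$11,721,902.00 = 1.9535.
%ΔEPS = DCL × %ΔSales = 1.9535 × +16.9% = +33.0%.

+33.0%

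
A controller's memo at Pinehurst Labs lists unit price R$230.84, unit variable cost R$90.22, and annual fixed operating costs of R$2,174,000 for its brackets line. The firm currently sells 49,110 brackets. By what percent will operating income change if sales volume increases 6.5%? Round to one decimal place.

+9.5%

Contribution at this volume is 49,110 × R$140.62 = R$6,905,848.20.
EBIT = R$6,905,848.20 − R$2,174,000 = R$4,731,848.20.
So DOL = total CM / EBIT = R$6,905,848.20 / R$4,731,848.20 = 1.4594.
%ΔEBIT = DOL × %ΔSales = 1.4594 × +6.5% = +9.5%.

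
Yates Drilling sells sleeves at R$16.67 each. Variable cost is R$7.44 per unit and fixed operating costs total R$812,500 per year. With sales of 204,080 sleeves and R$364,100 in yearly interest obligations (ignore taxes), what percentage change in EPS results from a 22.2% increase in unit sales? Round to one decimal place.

+59.1%

Total contribution margin = 204,080 × R$9.23 = R$1,883,658.40.
Subtracting fixed costs: EBIT = R$1,883,658.40 − R$812,500 = R$1,071,158.40.
Interest = R$364,100.00, so EBIT − I = R$707,058.40.
Degree of combined leverage = contribution ÷ (EBIT − I) = R$1,883,658.40 ÷ R$707,058.40 = 2.6641.
%ΔEPS = DCL × %ΔSales = 2.6641 × +22.2% = +59.1%.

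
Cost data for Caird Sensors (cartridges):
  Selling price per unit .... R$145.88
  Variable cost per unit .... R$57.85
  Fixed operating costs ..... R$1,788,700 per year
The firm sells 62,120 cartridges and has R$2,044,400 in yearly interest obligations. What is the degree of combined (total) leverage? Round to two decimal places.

3.34

Total contribution margin = 62,120 × R$88.03 = R$5,468,423.60.
EBIT = R$5,468,423.60 − R$1,788,700 = R$3,679,723.60. Interest = R$2,044,400.00.
DOL = R$5,468,423.60 ÷ R$3,679,723.60 = 1.4861; DFL = R$3,679,723.60 ÷ R$1,635,323.60 = 2.2502.
DCL = DOL × DFL = 1.4861 × 2.2502 = 3.3440.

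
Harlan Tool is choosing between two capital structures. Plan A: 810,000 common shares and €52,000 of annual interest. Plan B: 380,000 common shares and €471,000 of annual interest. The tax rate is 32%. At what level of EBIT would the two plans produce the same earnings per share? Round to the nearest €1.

At indifference, (EBIT − 52,000)(1 − t)/810,000 = (EBIT − 471,000)(1 − t)/380,000.
Cancelling (1 − t) and cross-multiplying: 380,000·(EBIT − 52,000) = 810,000·(EBIT − 471,000).
EBIT × (810,000 − 380,000) = 471,000 × 810,000 − 52,000 × 380,000 = 361,750,000,000, so EBIT = 361,750,000,000 ÷ 430,000 = 841,279.07.

€841,279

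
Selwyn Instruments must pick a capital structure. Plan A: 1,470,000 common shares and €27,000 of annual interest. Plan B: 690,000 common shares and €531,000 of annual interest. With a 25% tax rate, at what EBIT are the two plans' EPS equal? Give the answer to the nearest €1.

€976,846

Set EPS_A = EPS_B: (EBIT − €27,000)(1 − 0.25) ÷ 1,470,000 = (EBIT − €531,000)(1 − 0.25) ÷ 690,000.
Cancelling (1 − t) and cross-multiplying: 690,000·(EBIT − 27,000) = 1,470,000·(EBIT − 531,000).
EBIT × (1,470,000 − 690,000) = 531,000 × 1,470,000 − 27,000 × 690,000 = 761,940,000,000, so EBIT = 761,940,000,000 ÷ 780,000 = 976,846.15.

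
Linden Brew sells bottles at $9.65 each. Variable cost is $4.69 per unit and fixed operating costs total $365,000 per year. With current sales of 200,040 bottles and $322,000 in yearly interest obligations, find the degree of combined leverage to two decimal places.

Total contribution margin = 200,040 × $4.96 = $992,198.40.
EBIT = $992,198.40 − $365,000 = $627,198.40. Interest = $322,000.00.
DOL = $992,198.40 ÷ $627,198.40 = 1.5820; DFL = $627,198.40 ÷ $305,198.40 = 2.0551.
Combined leverage = 1.5820 × 2.0551 = 3.2512.

3.25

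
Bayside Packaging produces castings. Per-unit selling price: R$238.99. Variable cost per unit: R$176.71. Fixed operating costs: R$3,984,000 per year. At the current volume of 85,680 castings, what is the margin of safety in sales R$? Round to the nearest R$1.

R$5,188,671

Unit CM = price − variable cost = R$238.99 − R$176.71 = R$62.28. Break-even units = R$3,984,000 ÷ R$62.28 = 63,969.17; break-even revenue = 63,969.17 × R$238.99 = R$15,287,992.29.
Current sales = 85,680 × R$238.99 = R$20,476,663.20.
Margin of safety = R$20,476,663.20 − R$15,287,992.29 = R$5,188,671.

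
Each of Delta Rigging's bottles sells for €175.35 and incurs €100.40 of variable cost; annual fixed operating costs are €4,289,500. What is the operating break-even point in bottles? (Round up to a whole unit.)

Each unit contributes €175.35 − €100.40 = €74.95.
Break-even Q = €4,289,500 / €74.95 = 57,231.49 → 57,232 bottles.

57,232 bottles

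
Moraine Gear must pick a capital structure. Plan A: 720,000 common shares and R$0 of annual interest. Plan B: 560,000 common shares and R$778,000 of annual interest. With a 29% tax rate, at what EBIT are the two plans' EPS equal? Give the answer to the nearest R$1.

Set EPS_A = EPS_B: (EBIT − R$0)(1 − 0.29) ÷ 720,000 = (EBIT − R$778,000)(1 − 0.29) ÷ 560,000.
Cancelling (1 − t) and cross-multiplying: 560,000·(EBIT − 0) = 720,000·(EBIT − 778,000).
Solving, EBIT = (778,000·720,000 − 0·560,000) / (720,000 − 560,000) = 560,160,000,000 / 160,000 = 3,501,000.00.

R$3,501,000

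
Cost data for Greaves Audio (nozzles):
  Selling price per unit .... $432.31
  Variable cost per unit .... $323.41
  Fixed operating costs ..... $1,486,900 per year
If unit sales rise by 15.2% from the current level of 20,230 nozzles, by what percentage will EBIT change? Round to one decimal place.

+46.8%

At 20,230 units, contribution = 20,230 × $108.90 = $2,203,047.00.
Operating income = contribution − fixed costs = $2,203,047.00 − $1,486,900 = $716,147.00.
DOL = contribution ÷ EBIT = $2,203,047.00 ÷ $716,147.00 = 3.0762.
%ΔEBIT = DOL × %ΔSales = 3.0762 × +15.2% = +46.8%.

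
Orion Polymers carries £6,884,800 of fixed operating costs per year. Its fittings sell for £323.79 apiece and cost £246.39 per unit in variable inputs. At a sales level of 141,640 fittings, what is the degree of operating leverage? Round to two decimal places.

2.69

Contribution at this volume is 141,640 × £77.40 = £10,962,936.00.
Operating income = contribution − fixed costs = £10,962,936.00 − £6,884,800 = £4,078,136.00.
DOL = contribution ÷ EBIT = £10,962,936.00 ÷ £4,078,136.00 = 2.6882.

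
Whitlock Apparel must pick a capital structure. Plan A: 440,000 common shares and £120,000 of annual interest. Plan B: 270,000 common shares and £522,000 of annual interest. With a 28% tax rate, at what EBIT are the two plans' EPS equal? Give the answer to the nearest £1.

Set EPS_A = EPS_B: (EBIT − £120,000)(1 − 0.28) ÷ 440,000 = (EBIT − £522,000)(1 − 0.28) ÷ 270,000.
The (1 − t) factor cancels: (EBIT − 120,000) × 270,000 = (EBIT − 522,000) × 440,000.
Solving, EBIT = (522,000·440,000 − 120,000·270,000) / (440,000 − 270,000) = 197,280,000,000 / 170,000 = 1,160,470.59.

£1,160,471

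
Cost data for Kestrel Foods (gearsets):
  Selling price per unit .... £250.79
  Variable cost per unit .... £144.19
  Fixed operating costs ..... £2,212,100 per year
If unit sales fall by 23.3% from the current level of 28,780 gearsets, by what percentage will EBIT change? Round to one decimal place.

At 28,780 units, contribution = 28,780 × £106.60 = £3,067,948.00.
EBIT = £3,067,948.00 − £2,212,100 = £855,848.00.
So DOL = total CM / EBIT = £3,067,948.00 / £855,848.00 = 3.5847.
%ΔEBIT = DOL × %ΔSales = 3.5847 × -23.3% = -83.5%.

-83.5%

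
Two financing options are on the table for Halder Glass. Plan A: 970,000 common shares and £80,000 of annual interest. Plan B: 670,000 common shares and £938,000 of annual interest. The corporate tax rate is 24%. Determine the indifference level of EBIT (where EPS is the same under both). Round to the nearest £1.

At indifference, (EBIT − 80,000)(1 − t)/970,000 = (EBIT − 938,000)(1 − t)/670,000.
Cancelling (1 − t) and cross-multiplying: 670,000·(EBIT − 80,000) = 970,000·(EBIT − 938,000).
Solving, EBIT = (938,000·970,000 − 80,000·670,000) / (970,000 − 670,000) = 856,260,000,000 / 300,000 = 2,854,200.00.

£2,854,200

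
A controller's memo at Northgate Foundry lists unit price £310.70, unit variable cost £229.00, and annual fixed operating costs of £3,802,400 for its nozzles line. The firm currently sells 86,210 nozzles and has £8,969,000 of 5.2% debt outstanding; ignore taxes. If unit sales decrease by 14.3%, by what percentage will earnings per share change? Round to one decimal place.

-36.3%

Contribution at this volume is 86,210 × £81.70 = £7,043,357.00.
Subtracting fixed costs: EBIT = £7,043,357.00 − £3,802,400 = £3,240,957.00.
Interest = £466,388.00, so EBIT − I = £2,774,569.00.
Degree of combined leverage = contribution ÷ (EBIT − I) = £7,043,357.00 ÷ £2,774,569.00 = 2.5385.
%ΔEPS = DCL × %ΔSales = 2.5385 × -14.3% = -36.3%.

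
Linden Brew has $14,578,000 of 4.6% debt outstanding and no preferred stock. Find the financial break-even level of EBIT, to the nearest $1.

Annual interest = 4.6% × $14,578,000 = $670,588.00.
With no preferred dividends, EPS = 0 when EBIT exactly covers interest, so the financial break-even EBIT is $670,588.00.

$670,588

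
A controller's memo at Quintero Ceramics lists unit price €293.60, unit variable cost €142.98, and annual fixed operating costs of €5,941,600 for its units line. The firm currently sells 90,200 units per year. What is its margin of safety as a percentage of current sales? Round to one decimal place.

Unit CM = price − variable cost = €293.60 − €142.98 = €150.62. Break-even units = €5,941,600 ÷ €150.62 = 39,447.62; break-even revenue = 39,447.62 × €293.60 = €11,581,820.21.
Current sales = 90,200 × €293.60 = €26,482,720.00.
Margin of safety = (€26,482,720.00 − €11,581,820.21) ÷ €26,482,720.00 = 56.3%.

56.3%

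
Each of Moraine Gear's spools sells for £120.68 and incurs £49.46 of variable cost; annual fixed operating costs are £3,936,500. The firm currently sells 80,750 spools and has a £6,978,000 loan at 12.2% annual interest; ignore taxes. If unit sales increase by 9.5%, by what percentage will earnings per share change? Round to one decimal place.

+56.7%

Contribution at this volume is 80,750 × £71.22 = £5,751,015.00.
EBIT = £5,751,015.00 − £3,936,500 = £1,814,515.00.
Interest = £851,316.00, so EBIT − I = £963,199.00.
Degree of combined leverage = contribution ÷ (EBIT − I) = £5,751,015.00 ÷ £963,199.00 = 5.9707.
EPS therefore changes by 5.9707 × (+9.5%) = +56.7%.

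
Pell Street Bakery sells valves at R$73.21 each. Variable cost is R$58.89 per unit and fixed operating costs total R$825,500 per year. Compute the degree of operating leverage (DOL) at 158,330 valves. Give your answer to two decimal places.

1.57

At 158,330 units, contribution = 158,330 × R$14.32 = R$2,267,285.60.
Subtracting fixed costs: EBIT = R$2,267,285.60 − R$825,500 = R$1,441,785.60.
So DOL = total CM / EBIT = R$2,267,285.60 / R$1,441,785.60 = 1.5726.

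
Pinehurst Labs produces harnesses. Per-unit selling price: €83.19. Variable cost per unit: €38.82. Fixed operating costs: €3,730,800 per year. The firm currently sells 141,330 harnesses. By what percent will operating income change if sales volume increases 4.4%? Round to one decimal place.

+10.9%

Total contribution margin = 141,330 × €44.37 = €6,270,812.10.
EBIT = €6,270,812.10 − €3,730,800 = €2,540,012.10.
So DOL = total CM / EBIT = €6,270,812.10 / €2,540,012.10 = 2.4688.
%ΔEBIT = DOL × %ΔSales = 2.4688 × +4.4% = +10.9%.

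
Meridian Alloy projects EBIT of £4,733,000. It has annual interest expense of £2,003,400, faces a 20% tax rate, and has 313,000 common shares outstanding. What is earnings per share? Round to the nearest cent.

Pre-tax income = £4,733,000 − £2,003,400.00 = £2,729,600.00.
Net income = £2,729,600.00 × (1 − 0.20) = £2,183,680.00.
EPS = £2,183,680.00 ÷ 313,000 = £6.98.

£6.98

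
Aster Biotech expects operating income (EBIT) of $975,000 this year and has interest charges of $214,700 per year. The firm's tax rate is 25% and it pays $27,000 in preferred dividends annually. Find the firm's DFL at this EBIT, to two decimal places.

1.35

Interest = $214,700.00.
Preferred dividends grossed up pre-tax: $27,000 / (1 − 0.25) = $36,000.00.
DFL = EBIT ÷ [EBIT − I − D_p/(1−t)] = $975,000 ÷ [$975,000 − $214,700.00 − $36,000.00] = $975,000 ÷ $724,300.00 = 1.3461.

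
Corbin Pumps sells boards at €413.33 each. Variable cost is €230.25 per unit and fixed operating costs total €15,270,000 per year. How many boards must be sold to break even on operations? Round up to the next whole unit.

Each unit contributes €413.33 − €230.25 = €183.08.
Units to break even: €15,270,000 ÷ €183.08 = 83,406.16, rounded up to 83,407.

83,407 boards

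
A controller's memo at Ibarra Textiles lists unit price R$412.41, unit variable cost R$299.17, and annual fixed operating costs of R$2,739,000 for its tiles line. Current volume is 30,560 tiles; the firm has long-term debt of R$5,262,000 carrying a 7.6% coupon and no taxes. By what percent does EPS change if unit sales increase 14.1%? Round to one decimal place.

Total contribution margin = 30,560 × R$113.24 = R$3,460,614.40.
Operating income = contribution − fixed costs = R$3,460,614.40 − R$2,739,000 = R$721,614.40.
After interest of R$399,912.00, pre-tax earnings = R$321,702.40.
DCL = total CM / (EBIT − I) = R$3,460,614.40 / R$321,702.40 = 10.7572.
%ΔEPS = DCL × %ΔSales = 10.7572 × +14.1% = +151.7%.

+151.7%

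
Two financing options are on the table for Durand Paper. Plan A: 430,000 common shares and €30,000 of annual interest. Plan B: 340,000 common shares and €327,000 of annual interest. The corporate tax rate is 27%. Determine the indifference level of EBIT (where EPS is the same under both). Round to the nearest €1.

At indifference, (EBIT − 30,000)(1 − t)/430,000 = (EBIT − 327,000)(1 − t)/340,000.
Cancelling (1 − t) and cross-multiplying: 340,000·(EBIT − 30,000) = 430,000·(EBIT − 327,000).
EBIT × (430,000 − 340,000) = 327,000 × 430,000 − 30,000 × 340,000 = 130,410,000,000, so EBIT = 130,410,000,000 ÷ 90,000 = 1,449,000.00.

€1,449,000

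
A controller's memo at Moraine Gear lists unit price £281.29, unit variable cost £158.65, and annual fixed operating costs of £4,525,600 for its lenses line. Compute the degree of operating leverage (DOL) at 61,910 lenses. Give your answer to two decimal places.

Contribution at this volume is 61,910 × £122.64 = £7,592,642.40.
EBIT = £7,592,642.40 − £4,525,600 = £3,067,042.40.
So DOL = total CM / EBIT = £7,592,642.40 / £3,067,042.40 = 2.4756.

2.48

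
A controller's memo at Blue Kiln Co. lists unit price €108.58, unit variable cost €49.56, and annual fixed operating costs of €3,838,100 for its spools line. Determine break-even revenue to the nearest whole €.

€7,061,011

Contribution margin per unit = €108.58 − €49.56 = €59.02, a CM ratio of €59.02 ÷ €108.58 = 0.5436.
Break-even sales = FC ÷ CM ratio = €3,838,100 × €108.58 / €59.02 = €7,061,011.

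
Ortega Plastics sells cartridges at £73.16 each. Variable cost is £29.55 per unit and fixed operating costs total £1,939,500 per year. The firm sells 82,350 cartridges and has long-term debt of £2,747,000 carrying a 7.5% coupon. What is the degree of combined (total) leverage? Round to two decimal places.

At 82,350 units, contribution = 82,350 × £43.61 = £3,591,283.50.
Subtracting fixed costs: EBIT = £3,591,283.50 − £1,939,500 = £1,651,783.50. Interest = £206,025.00.
DOL = £3,591,283.50 ÷ £1,651,783.50 = 2.1742; DFL = £1,651,783.50 ÷ £1,445,758.50 = 1.1425.
DCL = DOL × DFL = 2.1742 × 1.1425 = 2.4840.

2.48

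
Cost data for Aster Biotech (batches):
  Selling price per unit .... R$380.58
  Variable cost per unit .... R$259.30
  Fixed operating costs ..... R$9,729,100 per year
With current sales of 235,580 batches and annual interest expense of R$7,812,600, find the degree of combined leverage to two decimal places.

Total contribution margin = 235,580 × R$121.28 = R$28,571,142.40.
Subtracting fixed costs: EBIT = R$28,571,142.40 − R$9,729,100 = R$18,842,042.40. Interest = R$7,812,600.00, so EBIT − I = R$11,029,442.40.
Degree of total leverage = total CM / (EBIT − interest) = R$28,571,142.40 / R$11,029,442.40 = 2.5904.

2.59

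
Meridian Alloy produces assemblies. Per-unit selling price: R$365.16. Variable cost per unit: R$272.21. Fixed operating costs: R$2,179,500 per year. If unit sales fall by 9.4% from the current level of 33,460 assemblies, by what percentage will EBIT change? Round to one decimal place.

-31.4%

Contribution at this volume is 33,460 × R$92.95 = R$3,110,107.00.
Subtracting fixed costs: EBIT = R$3,110,107.00 − R$2,179,500 = R$930,607.00.
So DOL = total CM / EBIT = R$3,110,107.00 / R$930,607.00 = 3.3420.
Operating income changes by 3.3420 × -9.4% = -31.4%.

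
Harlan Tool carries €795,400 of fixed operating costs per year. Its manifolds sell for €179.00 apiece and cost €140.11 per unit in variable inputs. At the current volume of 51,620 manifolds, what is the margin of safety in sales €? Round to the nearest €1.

Unit CM = price − variable cost = €179.00 − €140.11 = €38.89. Break-even units = €795,400 ÷ €38.89 = 20,452.56; break-even revenue = 20,452.56 × €179.00 = €3,661,007.97.
Current sales = 51,620 × €179.00 = €9,239,980.00.
Margin of safety = €9,239,980.00 − €3,661,007.97 = €5,578,972.

€5,578,972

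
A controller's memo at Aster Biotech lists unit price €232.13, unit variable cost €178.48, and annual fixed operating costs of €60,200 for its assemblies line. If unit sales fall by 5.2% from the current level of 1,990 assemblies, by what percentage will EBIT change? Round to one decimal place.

Total contribution margin = 1,990 × €53.65 = €106,763.50.
EBIT = €106,763.50 − €60,200 = €46,563.50.
So DOL = total CM / EBIT = €106,763.50 / €46,563.50 = 2.2929.
So EBIT moves 2.2929 × (-5.2%) = -11.9%.

-11.9%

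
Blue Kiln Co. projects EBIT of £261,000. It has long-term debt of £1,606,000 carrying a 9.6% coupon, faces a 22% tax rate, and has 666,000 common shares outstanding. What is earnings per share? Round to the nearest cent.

£0.13

Pre-tax income = £261,000 − £154,176.00 = £106,824.00.
Net income = £106,824.00 × (1 − 0.22) = £83,322.72.
EPS = £83,322.72 ÷ 666,000 = £0.13.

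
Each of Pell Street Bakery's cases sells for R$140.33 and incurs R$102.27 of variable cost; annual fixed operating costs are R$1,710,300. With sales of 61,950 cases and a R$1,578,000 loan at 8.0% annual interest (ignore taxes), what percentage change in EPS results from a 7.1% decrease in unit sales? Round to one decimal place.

Total contribution margin = 61,950 × R$38.06 = R$2,357,817.00.
Subtracting fixed costs: EBIT = R$2,357,817.00 − R$1,710,300 = R$647,517.00.
Interest = R$126,240.00, so EBIT − I = R$521,277.00.
Degree of combined leverage = contribution ÷ (EBIT − I) = R$2,357,817.00 ÷ R$521,277.00 = 4.5232.
%ΔEPS = DCL × %ΔSales = 4.5232 × -7.1% = -32.1%.

-32.1%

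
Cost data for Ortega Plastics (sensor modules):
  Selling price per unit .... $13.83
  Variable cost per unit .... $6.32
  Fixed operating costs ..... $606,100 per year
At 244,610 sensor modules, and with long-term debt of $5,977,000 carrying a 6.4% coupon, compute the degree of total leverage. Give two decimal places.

2.17

Contribution at this volume is 244,610 × $7.51 = $1,837,021.10.
EBIT = $1,837,021.10 − $606,100 = $1,230,921.10. Interest = $382,528.00.
DOL = $1,837,021.10 ÷ $1,230,921.10 = 1.4924; DFL = $1,230,921.10 ÷ $848,393.10 = 1.4509.
Combined leverage = 1.4924 × 1.4509 = 2.1653.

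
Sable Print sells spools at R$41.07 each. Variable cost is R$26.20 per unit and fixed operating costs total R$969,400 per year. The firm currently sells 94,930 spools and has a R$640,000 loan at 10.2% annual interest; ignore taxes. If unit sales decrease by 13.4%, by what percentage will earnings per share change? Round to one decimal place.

Contribution at this volume is 94,930 × R$14.87 = R$1,411,609.10.
Subtracting fixed costs: EBIT = R$1,411,609.10 − R$969,400 = R$442,209.10.
After interest of R$65,280.00, pre-tax earnings = R$376,929.10.
DCL = total CM / (EBIT − I) = R$1,411,609.10 / R$376,929.10 = 3.7450.
EPS therefore changes by 3.7450 × (-13.4%) = -50.2%.

-50.2%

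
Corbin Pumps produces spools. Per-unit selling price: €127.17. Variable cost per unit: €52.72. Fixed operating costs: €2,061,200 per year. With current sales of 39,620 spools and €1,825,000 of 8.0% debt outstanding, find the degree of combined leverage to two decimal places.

3.97

Contribution at this volume is 39,620 × €74.45 = €2,949,709.00.
EBIT = €2,949,709.00 − €2,061,200 = €888,509.00. Interest = €146,000.00.
DOL = €2,949,709.00 ÷ €888,509.00 = 3.3198; DFL = €888,509.00 ÷ €742,509.00 = 1.1966.
DCL = DOL × DFL = 3.3198 × 1.1966 = 3.9725.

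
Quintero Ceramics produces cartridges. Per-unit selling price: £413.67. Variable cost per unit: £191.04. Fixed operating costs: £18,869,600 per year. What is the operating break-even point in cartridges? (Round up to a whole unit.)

Contribution margin per unit = £413.67 − £191.04 = £222.63.
Break-even Q = £18,869,600 / £222.63 = 84,757.67 → 84,758 cartridges.

84,758 cartridges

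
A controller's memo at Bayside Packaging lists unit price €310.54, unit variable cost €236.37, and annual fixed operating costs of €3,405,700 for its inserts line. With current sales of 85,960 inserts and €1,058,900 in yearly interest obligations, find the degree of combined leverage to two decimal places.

3.34

Total contribution margin = 85,960 × €74.17 = €6,375,653.20.
Subtracting fixed costs: EBIT = €6,375,653.20 − €3,405,700 = €2,969,953.20. Interest = €1,058,900.00.
DOL = €6,375,653.20 ÷ €2,969,953.20 = 2.1467; DFL = €2,969,953.20 ÷ €1,911,053.20 = 1.5541.
DCL = DOL × DFL = 2.1467 × 1.5541 = 3.3362.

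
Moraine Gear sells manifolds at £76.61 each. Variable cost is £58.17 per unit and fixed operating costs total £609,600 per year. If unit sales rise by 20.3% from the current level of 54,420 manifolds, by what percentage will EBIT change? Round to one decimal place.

At 54,420 units, contribution = 54,420 × £18.44 = £1,003,504.80.
EBIT = £1,003,504.80 − £609,600 = £393,904.80.
DOL = contribution ÷ EBIT = £1,003,504.80 ÷ £393,904.80 = 2.5476.
%ΔEBIT = DOL × %ΔSales = 2.5476 × +20.3% = +51.7%.

+51.7%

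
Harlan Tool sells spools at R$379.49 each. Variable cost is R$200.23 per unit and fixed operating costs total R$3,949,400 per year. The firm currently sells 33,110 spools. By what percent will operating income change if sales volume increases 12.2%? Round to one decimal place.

+36.5%

At 33,110 units, contribution = 33,110 × R$179.26 = R$5,935,298.60.
Subtracting fixed costs: EBIT = R$5,935,298.60 − R$3,949,400 = R$1,985,898.60.
So DOL = total CM / EBIT = R$5,935,298.60 / R$1,985,898.60 = 2.9887.
So EBIT moves 2.9887 × (+12.2%) = +36.5%.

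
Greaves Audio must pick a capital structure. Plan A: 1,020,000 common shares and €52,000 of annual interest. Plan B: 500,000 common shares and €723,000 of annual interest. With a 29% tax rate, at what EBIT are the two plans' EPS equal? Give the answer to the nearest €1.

€1,368,192

Set EPS_A = EPS_B: (EBIT − €52,000)(1 − 0.29) ÷ 1,020,000 = (EBIT − €723,000)(1 − 0.29) ÷ 500,000.
The (1 − t) factor cancels: (EBIT − 52,000) × 500,000 = (EBIT − 723,000) × 1,020,000.
EBIT × (1,020,000 − 500,000) = 723,000 × 1,020,000 − 52,000 × 500,000 = 711,460,000,000, so EBIT = 711,460,000,000 ÷ 520,000 = 1,368,192.31.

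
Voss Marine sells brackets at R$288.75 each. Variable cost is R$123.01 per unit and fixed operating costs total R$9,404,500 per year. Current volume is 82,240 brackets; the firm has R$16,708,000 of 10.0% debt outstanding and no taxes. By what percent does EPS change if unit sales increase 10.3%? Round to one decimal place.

Contribution at this volume is 82,240 × R$165.74 = R$13,630,457.60.
EBIT = R$13,630,457.60 − R$9,404,500 = R$4,225,957.60.
Interest = R$1,670,800.00, so EBIT − I = R$2,555,157.60.
Degree of combined leverage = contribution ÷ (EBIT − I) = R$13,630,457.60 ÷ R$2,555,157.60 = 5.3345.
EPS therefore changes by 5.3345 × (+10.3%) = +54.9%.

+54.9%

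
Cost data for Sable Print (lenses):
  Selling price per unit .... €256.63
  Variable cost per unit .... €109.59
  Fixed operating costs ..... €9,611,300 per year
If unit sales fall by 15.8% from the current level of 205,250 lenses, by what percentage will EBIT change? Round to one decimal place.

Total contribution margin = 205,250 × €147.04 = €30,179,960.00.
Subtracting fixed costs: EBIT = €30,179,960.00 − €9,611,300 = €20,568,660.00.
So DOL = total CM / EBIT = €30,179,960.00 / €20,568,660.00 = 1.4673.
Operating income changes by 1.4673 × -15.8% = -23.2%.

-23.2%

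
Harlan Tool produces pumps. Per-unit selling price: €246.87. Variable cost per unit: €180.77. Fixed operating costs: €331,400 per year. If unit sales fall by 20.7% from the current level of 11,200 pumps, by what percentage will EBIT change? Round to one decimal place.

-37.5%

Contribution at this volume is 11,200 × €66.10 = €740,320.00.
EBIT = €740,320.00 − €331,400 = €408,920.00.
Degree of operating leverage = €740,320.00 / €408,920.00 = 1.8104.
Operating income changes by 1.8104 × -20.7% = -37.5%.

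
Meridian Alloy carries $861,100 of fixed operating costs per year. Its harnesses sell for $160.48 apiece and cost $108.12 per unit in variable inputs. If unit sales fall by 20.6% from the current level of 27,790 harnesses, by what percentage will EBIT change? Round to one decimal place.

-50.5%

Contribution at this volume is 27,790 × $52.36 = $1,455,084.40.
Subtracting fixed costs: EBIT = $1,455,084.40 − $861,100 = $593,984.40.
So DOL = total CM / EBIT = $1,455,084.40 / $593,984.40 = 2.4497.
So EBIT moves 2.4497 × (-20.6%) = -50.5%.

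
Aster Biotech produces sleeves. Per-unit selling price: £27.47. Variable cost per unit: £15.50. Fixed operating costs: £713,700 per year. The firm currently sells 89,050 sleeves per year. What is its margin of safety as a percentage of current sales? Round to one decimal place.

Unit CM = price − variable cost = £27.47 − £15.50 = £11.97. Break-even units = £713,700 ÷ £11.97 = 59,624.06; break-even revenue = 59,624.06 × £27.47 = £1,637,872.93.
Actual sales revenue = 89,050 × £27.47 = £2,446,203.50.
Margin of safety = (£2,446,203.50 − £1,637,872.93) ÷ £2,446,203.50 = 33.0%.

33.0%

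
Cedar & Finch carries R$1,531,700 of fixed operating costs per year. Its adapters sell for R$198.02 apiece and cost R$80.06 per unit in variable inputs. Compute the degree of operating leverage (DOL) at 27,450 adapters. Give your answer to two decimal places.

At 27,450 units, contribution = 27,450 × R$117.96 = R$3,238,002.00.
EBIT = R$3,238,002.00 − R$1,531,700 = R$1,706,302.00.
So DOL = total CM / EBIT = R$3,238,002.00 / R$1,706,302.00 = 1.8977.

1.90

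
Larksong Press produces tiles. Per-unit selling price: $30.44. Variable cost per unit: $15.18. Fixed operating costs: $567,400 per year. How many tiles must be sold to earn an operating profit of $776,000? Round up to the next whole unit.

88,035 tiles

Each unit contributes $30.44 − $15.18 = $15.26.
Need Q such that Q × $15.26 − $567,400 = $776,000, i.e. Q = $1,343,400 / $15.26 = 88,034.08 → 88,035.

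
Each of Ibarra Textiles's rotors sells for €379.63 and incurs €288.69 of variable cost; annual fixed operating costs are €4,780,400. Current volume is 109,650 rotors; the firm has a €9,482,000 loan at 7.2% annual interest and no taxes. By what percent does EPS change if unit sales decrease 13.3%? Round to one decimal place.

Contribution at this volume is 109,650 × €90.94 = €9,971,571.00.
Operating income = contribution − fixed costs = €9,971,571.00 − €4,780,400 = €5,191,171.00.
Interest = €682,704.00, so EBIT − I = €4,508,467.00.
DCL = total CM / (EBIT − I) = €9,971,571.00 / €4,508,467.00 = 2.2117.
%ΔEPS = DCL × %ΔSales = 2.2117 × -13.3% = -29.4%.

-29.4%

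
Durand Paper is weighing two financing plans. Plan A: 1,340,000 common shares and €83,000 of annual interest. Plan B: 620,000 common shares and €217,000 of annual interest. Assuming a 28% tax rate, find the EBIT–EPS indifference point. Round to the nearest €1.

€332,389

At indifference, (EBIT − 83,000)(1 − t)/1,340,000 = (EBIT − 217,000)(1 − t)/620,000.
Cancelling (1 − t) and cross-multiplying: 620,000·(EBIT − 83,000) = 1,340,000·(EBIT − 217,000).
Solving, EBIT = (217,000·1,340,000 − 83,000·620,000) / (1,340,000 − 620,000) = 239,320,000,000 / 720,000 = 332,388.89.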